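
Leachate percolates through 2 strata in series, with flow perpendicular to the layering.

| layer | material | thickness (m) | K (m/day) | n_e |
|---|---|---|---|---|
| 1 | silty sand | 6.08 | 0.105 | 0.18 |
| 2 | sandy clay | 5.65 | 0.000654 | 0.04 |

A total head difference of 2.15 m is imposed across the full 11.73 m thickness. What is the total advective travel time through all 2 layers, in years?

14.6

With flow normal to the layers, continuity requires the same specific discharge q through every layer.
Σ(b_i/K_i) = 6.08/0.105 + 5.65/0.000654 = 8697 d.
q = Δh / Σ(b_i/K_i) = 2.15 / 8697 = 0.0002472 m/day.
In each layer the seepage velocity is v_i = q/n_i, so the layer transit time is t_i = b_i·n_i / q:
  layer 1 (silty sand): t_1 = 6.08 × 0.18 / 0.0002472 = 4427 d
  layer 2 (sandy clay): t_2 = 5.65 × 0.04 / 0.0002472 = 914.2 d
Total t = Σ t_i = 5341 days = 14.62 years.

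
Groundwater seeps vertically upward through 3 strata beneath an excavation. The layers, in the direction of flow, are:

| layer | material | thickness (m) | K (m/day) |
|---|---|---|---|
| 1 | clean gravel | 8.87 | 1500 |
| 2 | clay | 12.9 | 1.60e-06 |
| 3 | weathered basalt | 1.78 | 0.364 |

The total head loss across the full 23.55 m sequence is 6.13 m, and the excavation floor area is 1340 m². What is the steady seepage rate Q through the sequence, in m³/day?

Flow is perpendicular to layering, so the layers act in series and the equivalent K is the thickness-weighted harmonic mean.
Total thickness L = 8.87 + 12.9 + 1.78 = 23.55 m.
Σ(b_i/K_i) = 8.87/1500 + 12.9/1.60e-06 + 1.78/0.364 = 8.063e+06 d.
K_eq = L / Σ(b_i/K_i) = 23.55 / 8.063e+06 = 2.921e-06 m/day.
Q = K_eq · A · (Δh/L) = 2.921e-06 × 1340 × (6.13/23.55) = 0.001019 m³/day.

0.00102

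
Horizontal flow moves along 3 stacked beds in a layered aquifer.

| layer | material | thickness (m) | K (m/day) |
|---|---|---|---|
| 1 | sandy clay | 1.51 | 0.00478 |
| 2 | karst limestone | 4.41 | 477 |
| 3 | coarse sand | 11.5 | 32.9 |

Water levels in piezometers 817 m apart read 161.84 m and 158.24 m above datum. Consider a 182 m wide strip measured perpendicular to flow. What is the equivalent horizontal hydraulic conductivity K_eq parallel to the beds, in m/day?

142

Flow is parallel to layering, so each bed carries its own Darcy discharge and the transmissivities add.
Σ(K_i·b_i) = 0.00478×1.51 + 477×4.41 + 32.9×11.5 = 2482 m²/day.
Total thickness b = 17.42 m, so K_eq = Σ(K_i·b_i)/b = 142.5 m/day.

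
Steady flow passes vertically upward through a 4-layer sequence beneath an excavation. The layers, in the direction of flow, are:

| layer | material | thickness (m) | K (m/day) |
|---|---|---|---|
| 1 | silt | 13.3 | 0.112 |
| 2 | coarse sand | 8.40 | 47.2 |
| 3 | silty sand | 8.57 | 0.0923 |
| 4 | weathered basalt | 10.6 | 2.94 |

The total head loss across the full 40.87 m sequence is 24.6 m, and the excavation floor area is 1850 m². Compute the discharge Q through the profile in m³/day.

Flow is perpendicular to layering, so the layers act in series and the equivalent K is the thickness-weighted harmonic mean.
Total thickness L = 13.3 + 8.40 + 8.57 + 10.6 = 40.87 m.
Σ(b_i/K_i) = 13.3/0.112 + 8.40/47.2 + 8.57/0.0923 + 10.6/2.94 = 215.4 d.
K_eq = L / Σ(b_i/K_i) = 40.87 / 215.4 = 0.1898 m/day.
Q = K_eq · A · (Δh/L) = 0.1898 × 1850 × (24.6/40.87) = 211.3 m³/day.

211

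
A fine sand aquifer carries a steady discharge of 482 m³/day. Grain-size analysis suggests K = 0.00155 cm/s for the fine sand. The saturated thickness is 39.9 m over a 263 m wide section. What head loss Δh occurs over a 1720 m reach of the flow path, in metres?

Convert K: 0.00155 cm/s × 864 = 1.339 m/day.
Cross-sectional area A = 263 × 39.9 = 10494 m².
From Q = K·A·i, i = Q / (K·A) = 482 / (1.339 × 10494) = 0.03430.
Head loss Δh = i · L = 0.03430 × 1720 = 58.99 m.

59.0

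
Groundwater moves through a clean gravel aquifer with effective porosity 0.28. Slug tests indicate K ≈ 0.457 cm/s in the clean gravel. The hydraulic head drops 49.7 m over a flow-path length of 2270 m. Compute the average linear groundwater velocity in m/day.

Convert K: 0.457 cm/s × 864 = 394.8 m/day.
Hydraulic gradient i = Δh / L = 49.7 / 2270 = 0.02189.
Darcy flux q = K · i = 394.8 × 0.02189 = 8.645 m/day.
Seepage velocity v = q / n_e = 8.645 / 0.28 = 30.87 m/day.

30.9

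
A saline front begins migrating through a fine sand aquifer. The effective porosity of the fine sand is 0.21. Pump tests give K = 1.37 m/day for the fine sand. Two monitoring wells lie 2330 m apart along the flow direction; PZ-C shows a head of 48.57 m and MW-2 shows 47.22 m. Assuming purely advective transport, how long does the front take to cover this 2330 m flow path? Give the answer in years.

Hydraulic gradient i = (48.57 − 47.22) / 2330 = 1.35 / 2330 = 0.0005794.
Darcy flux q = K · i = 1.370 × 0.0005794 = 0.0007938 m/day.
Seepage velocity v = q / n_e = 0.0007938 / 0.21 = 0.003780 m/day.
Travel time t = L / v = 2330 / 0.003780 = 6.164e+05 days = 1688 years.

1690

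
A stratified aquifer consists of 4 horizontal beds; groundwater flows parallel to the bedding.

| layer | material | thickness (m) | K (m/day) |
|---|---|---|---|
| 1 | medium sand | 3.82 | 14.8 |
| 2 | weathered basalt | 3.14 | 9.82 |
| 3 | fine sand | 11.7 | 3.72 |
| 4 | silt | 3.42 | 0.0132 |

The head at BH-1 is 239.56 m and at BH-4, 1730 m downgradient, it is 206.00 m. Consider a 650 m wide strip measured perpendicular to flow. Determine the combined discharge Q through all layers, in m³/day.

Flow is parallel to layering, so each bed carries its own Darcy discharge and the transmissivities add.
Σ(K_i·b_i) = 14.8×3.82 + 9.82×3.14 + 3.72×11.7 + 0.0132×3.42 = 130.9 m²/day.
Hydraulic gradient i = (239.56 − 206.00) / 1730 = 33.56 / 1730 = 0.01940.
Q = Σ(K_i·b_i) · W · i = 130.9 × 650 × 0.01940 = 1651 m³/day.

1650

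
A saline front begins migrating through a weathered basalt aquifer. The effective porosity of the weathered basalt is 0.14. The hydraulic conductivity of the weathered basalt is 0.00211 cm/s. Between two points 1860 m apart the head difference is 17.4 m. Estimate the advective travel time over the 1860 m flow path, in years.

41.8

Convert K: 0.00211 cm/s × 864 = 1.823 m/day.
Hydraulic gradient i = Δh / L = 17.4 / 1860 = 0.009355.
Darcy flux q = K · i = 1.823 × 0.009355 = 0.01705 m/day.
Seepage velocity v = q / n_e = 0.01705 / 0.14 = 0.1218 m/day.
Travel time t = L / v = 1860 / 0.1218 = 15269 days = 41.80 years.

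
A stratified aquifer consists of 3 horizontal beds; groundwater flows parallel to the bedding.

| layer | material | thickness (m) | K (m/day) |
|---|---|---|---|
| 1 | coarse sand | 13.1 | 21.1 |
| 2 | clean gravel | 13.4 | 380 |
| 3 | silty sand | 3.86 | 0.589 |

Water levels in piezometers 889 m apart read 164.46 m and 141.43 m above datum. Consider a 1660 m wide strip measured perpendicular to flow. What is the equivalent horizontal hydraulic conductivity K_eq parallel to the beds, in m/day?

Flow is parallel to layering, so each bed carries its own Darcy discharge and the transmissivities add.
Σ(K_i·b_i) = 21.1×13.1 + 380×13.4 + 0.589×3.86 = 5371 m²/day.
Total thickness b = 30.36 m, so K_eq = Σ(K_i·b_i)/b = 176.9 m/day.

177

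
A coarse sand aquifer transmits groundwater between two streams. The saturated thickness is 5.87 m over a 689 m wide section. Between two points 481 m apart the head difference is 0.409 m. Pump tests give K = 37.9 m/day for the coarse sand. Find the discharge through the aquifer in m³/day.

Cross-sectional area A = 689 × 5.87 = 4044 m².
Hydraulic gradient i = Δh / L = 0.409 / 481 = 0.0008503.
Darcy's law: Q = K · A · i = 37.90 × 4044 × 0.0008503 = 130.3 m³/day.

130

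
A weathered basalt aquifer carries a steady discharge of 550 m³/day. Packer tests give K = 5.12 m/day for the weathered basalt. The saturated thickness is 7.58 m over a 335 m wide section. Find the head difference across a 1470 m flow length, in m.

Cross-sectional area A = 335 × 7.58 = 2539 m².
From Q = K·A·i, i = Q / (K·A) = 550 / (5.120 × 2539) = 0.04230.
Head loss Δh = i · L = 0.04230 × 1470 = 62.19 m.

62.2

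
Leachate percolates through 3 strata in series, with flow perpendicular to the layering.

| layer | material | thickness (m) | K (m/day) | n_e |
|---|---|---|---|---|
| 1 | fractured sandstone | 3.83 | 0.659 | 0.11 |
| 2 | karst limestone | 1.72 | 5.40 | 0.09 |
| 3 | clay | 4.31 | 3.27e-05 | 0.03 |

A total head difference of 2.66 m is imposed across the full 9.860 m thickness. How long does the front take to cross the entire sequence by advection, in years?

95.7

With flow normal to the layers, continuity requires the same specific discharge q through every layer.
Σ(b_i/K_i) = 3.83/0.659 + 1.72/5.40 + 4.31/3.27e-05 = 1.318e+05 d.
q = Δh / Σ(b_i/K_i) = 2.66 / 1.318e+05 = 2.018e-05 m/day.
In each layer the seepage velocity is v_i = q/n_i, so the layer transit time is t_i = b_i·n_i / q:
  layer 1 (fractured sandstone): t_1 = 3.83 × 0.11 / 2.018e-05 = 20877 d
  layer 2 (karst limestone): t_2 = 1.72 × 0.09 / 2.018e-05 = 7671 d
  layer 3 (clay): t_3 = 4.31 × 0.03 / 2.018e-05 = 6407 d
Total t = Σ t_i = 34955 days = 95.70 years.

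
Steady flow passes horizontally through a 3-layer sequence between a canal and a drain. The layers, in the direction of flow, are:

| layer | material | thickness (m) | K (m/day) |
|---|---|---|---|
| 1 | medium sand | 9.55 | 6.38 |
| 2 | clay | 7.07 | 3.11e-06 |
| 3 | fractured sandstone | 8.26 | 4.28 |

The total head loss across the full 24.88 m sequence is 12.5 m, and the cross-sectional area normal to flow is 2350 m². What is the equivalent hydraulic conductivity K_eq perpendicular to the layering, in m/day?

1.09e-05

Flow is perpendicular to layering, so the layers act in series and the equivalent K is the thickness-weighted harmonic mean.
Total thickness L = 9.55 + 7.07 + 8.26 = 24.88 m.
Σ(b_i/K_i) = 9.55/6.38 + 7.07/3.11e-06 + 8.26/4.28 = 2.273e+06 d.
K_eq = L / Σ(b_i/K_i) = 24.88 / 2.273e+06 = 1.094e-05 m/day.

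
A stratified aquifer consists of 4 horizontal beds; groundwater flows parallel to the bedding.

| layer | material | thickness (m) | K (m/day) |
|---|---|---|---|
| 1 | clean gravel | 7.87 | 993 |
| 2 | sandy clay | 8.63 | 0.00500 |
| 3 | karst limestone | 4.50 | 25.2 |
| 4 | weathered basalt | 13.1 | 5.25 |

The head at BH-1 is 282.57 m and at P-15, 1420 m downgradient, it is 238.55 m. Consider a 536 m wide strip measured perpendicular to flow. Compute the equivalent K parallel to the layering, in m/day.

235

Flow is parallel to layering, so each bed carries its own Darcy discharge and the transmissivities add.
Σ(K_i·b_i) = 993×7.87 + 0.00500×8.63 + 25.2×4.50 + 5.25×13.1 = 7997 m²/day.
Total thickness b = 34.10 m, so K_eq = Σ(K_i·b_i)/b = 234.5 m/day.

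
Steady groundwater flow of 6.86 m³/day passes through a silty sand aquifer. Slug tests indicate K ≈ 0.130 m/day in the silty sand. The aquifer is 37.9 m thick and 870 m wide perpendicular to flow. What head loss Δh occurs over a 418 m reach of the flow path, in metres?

Cross-sectional area A = 870 × 37.9 = 32973 m².
From Q = K·A·i, i = Q / (K·A) = 6.86 / (0.1300 × 32973) = 0.001600.
Head loss Δh = i · L = 0.001600 × 418 = 0.6690 m.

0.669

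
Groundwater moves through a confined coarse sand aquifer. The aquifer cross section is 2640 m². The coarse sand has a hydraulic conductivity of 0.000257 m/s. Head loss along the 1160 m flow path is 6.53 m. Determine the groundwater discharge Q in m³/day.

330

Convert K: 0.000257 m/s × 86400 = 22.20 m/day.
Hydraulic gradient i = Δh / L = 6.53 / 1160 = 0.005629.
Darcy's law: Q = K · A · i = 22.20 × 2640 × 0.005629 = 330.0 m³/day.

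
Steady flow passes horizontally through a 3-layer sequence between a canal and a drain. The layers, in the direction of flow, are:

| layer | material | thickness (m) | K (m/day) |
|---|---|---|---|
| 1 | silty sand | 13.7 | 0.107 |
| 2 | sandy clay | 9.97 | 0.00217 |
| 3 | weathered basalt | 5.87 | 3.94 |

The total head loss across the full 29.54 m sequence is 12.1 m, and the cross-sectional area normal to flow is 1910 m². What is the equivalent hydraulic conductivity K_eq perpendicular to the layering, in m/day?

0.00625

Flow is perpendicular to layering, so the layers act in series and the equivalent K is the thickness-weighted harmonic mean.
Total thickness L = 13.7 + 9.97 + 5.87 = 29.54 m.
Σ(b_i/K_i) = 13.7/0.107 + 9.97/0.00217 + 5.87/3.94 = 4724 d.
K_eq = L / Σ(b_i/K_i) = 29.54 / 4724 = 0.006253 m/day.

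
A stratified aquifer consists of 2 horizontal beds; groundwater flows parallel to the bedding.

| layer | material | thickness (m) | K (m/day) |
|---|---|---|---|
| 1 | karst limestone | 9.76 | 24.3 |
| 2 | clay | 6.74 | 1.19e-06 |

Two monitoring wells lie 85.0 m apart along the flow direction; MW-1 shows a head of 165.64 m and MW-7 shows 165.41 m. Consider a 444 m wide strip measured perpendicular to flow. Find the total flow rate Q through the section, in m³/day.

Flow is parallel to layering, so each bed carries its own Darcy discharge and the transmissivities add.
Σ(K_i·b_i) = 24.3×9.76 + 1.19e-06×6.74 = 237.2 m²/day.
Hydraulic gradient i = (165.64 − 165.41) / 85.0 = 0.23 / 85.0 = 0.002706.
Q = Σ(K_i·b_i) · W · i = 237.2 × 444 × 0.002706 = 284.9 m³/day.

285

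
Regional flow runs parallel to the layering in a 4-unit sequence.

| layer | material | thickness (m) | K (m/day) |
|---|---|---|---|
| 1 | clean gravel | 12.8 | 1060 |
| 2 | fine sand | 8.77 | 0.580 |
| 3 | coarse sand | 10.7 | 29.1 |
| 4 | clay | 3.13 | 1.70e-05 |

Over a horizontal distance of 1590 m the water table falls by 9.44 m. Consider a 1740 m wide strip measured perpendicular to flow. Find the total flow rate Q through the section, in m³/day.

Flow is parallel to layering, so each bed carries its own Darcy discharge and the transmissivities add.
Σ(K_i·b_i) = 1060×12.8 + 0.580×8.77 + 29.1×10.7 + 1.70e-05×3.13 = 13884 m²/day.
Hydraulic gradient i = Δh / L = 9.44 / 1590 = 0.005937.
Q = Σ(K_i·b_i) · W · i = 13884 × 1740 × 0.005937 = 1.434e+05 m³/day.

143000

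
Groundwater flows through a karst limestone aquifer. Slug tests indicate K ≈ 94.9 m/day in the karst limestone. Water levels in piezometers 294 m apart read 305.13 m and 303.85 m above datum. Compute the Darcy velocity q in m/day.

0.413

Hydraulic gradient i = (305.13 − 303.85) / 294 = 1.28 / 294 = 0.004354.
Specific discharge q = K · i = 94.90 × 0.004354 = 0.4132 m/day.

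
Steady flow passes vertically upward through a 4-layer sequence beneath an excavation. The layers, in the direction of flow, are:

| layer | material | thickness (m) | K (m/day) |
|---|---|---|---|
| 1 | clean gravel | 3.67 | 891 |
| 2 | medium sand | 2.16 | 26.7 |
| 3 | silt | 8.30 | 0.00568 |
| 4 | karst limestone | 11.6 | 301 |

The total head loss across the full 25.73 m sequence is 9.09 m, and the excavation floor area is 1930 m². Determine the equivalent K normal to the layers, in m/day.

0.0176

Flow is perpendicular to layering, so the layers act in series and the equivalent K is the thickness-weighted harmonic mean.
Total thickness L = 3.67 + 2.16 + 8.30 + 11.6 = 25.73 m.
Σ(b_i/K_i) = 3.67/891 + 2.16/26.7 + 8.30/0.00568 + 11.6/301 = 1461 d.
K_eq = L / Σ(b_i/K_i) = 25.73 / 1461 = 0.01761 m/day.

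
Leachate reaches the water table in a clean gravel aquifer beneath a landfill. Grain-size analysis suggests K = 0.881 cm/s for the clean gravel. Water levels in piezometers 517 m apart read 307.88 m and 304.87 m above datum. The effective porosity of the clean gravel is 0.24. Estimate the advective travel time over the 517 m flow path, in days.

Convert K: 0.881 cm/s × 864 = 761.2 m/day.
Hydraulic gradient i = (307.88 − 304.87) / 517 = 3.01 / 517 = 0.005822.
Darcy flux q = K · i = 761.2 × 0.005822 = 4.432 m/day.
Seepage velocity v = q / n_e = 4.432 / 0.24 = 18.47 m/day.
Travel time t = L / v = 517 / 18.47 = 28.00 days.

28.0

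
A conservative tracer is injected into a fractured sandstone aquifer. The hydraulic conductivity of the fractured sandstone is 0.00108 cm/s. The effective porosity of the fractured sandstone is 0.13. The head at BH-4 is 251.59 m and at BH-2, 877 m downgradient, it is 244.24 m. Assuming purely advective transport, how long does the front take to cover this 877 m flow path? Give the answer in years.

39.9

Convert K: 0.00108 cm/s × 864 = 0.9331 m/day.
Hydraulic gradient i = (251.59 − 244.24) / 877 = 7.35 / 877 = 0.008381.
Darcy flux q = K · i = 0.9331 × 0.008381 = 0.007820 m/day.
Seepage velocity v = q / n_e = 0.007820 / 0.13 = 0.06016 m/day.
Travel time t = L / v = 877 / 0.06016 = 14579 days = 39.91 years.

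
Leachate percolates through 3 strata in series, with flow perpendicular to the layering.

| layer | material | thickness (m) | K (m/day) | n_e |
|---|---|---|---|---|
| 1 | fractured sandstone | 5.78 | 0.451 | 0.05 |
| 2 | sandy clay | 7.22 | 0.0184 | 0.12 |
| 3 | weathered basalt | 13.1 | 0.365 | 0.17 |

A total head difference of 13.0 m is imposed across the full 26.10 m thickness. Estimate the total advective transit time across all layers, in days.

115

With flow normal to the layers, continuity requires the same specific discharge q through every layer.
Σ(b_i/K_i) = 5.78/0.451 + 7.22/0.0184 + 13.1/0.365 = 441.1 d.
q = Δh / Σ(b_i/K_i) = 13.0 / 441.1 = 0.02947 m/day.
In each layer the seepage velocity is v_i = q/n_i, so the layer transit time is t_i = b_i·n_i / q:
  layer 1 (fractured sandstone): t_1 = 5.78 × 0.05 / 0.02947 = 9.806 d
  layer 2 (sandy clay): t_2 = 7.22 × 0.12 / 0.02947 = 29.40 d
  layer 3 (weathered basalt): t_3 = 13.1 × 0.17 / 0.02947 = 75.56 d
Total t = Σ t_i = 114.8 days.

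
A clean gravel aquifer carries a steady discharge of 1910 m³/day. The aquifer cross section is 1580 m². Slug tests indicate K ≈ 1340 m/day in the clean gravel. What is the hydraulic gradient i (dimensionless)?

From Q = K·A·i, i = Q / (K·A) = 1910 / (1340 × 1580) = 0.0009021.

0.000902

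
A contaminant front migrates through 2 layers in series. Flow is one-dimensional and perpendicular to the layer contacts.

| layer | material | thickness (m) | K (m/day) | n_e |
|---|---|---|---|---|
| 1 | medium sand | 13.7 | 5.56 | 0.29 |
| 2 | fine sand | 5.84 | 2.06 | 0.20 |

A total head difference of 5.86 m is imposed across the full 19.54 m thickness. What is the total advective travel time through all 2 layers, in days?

4.65

With flow normal to the layers, continuity requires the same specific discharge q through every layer.
Σ(b_i/K_i) = 13.7/5.56 + 5.84/2.06 = 5.299 d.
q = Δh / Σ(b_i/K_i) = 5.86 / 5.299 = 1.106 m/day.
In each layer the seepage velocity is v_i = q/n_i, so the layer transit time is t_i = b_i·n_i / q:
  layer 1 (medium sand): t_1 = 13.7 × 0.29 / 1.106 = 3.593 d
  layer 2 (fine sand): t_2 = 5.84 × 0.20 / 1.106 = 1.056 d
Total t = Σ t_i = 4.649 days.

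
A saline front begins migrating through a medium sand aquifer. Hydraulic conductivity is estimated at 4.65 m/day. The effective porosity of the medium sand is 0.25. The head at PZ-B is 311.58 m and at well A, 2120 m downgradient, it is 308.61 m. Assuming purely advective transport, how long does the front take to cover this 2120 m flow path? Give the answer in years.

223

Hydraulic gradient i = (311.58 − 308.61) / 2120 = 2.97 / 2120 = 0.001401.
Darcy flux q = K · i = 4.650 × 0.001401 = 0.006514 m/day.
Seepage velocity v = q / n_e = 0.006514 / 0.25 = 0.02606 m/day.
Travel time t = L / v = 2120 / 0.02606 = 81358 days = 222.7 years.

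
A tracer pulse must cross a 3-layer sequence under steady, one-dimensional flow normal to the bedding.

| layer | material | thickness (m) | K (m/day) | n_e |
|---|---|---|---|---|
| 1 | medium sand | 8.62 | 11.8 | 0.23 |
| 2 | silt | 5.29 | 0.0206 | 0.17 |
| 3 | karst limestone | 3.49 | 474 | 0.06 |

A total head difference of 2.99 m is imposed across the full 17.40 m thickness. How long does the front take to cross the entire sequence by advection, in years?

With flow normal to the layers, continuity requires the same specific discharge q through every layer.
Σ(b_i/K_i) = 8.62/11.8 + 5.29/0.0206 + 3.49/474 = 257.5 d.
q = Δh / Σ(b_i/K_i) = 2.99 / 257.5 = 0.01161 m/day.
In each layer the seepage velocity is v_i = q/n_i, so the layer transit time is t_i = b_i·n_i / q:
  layer 1 (medium sand): t_1 = 8.62 × 0.23 / 0.01161 = 170.8 d
  layer 2 (silt): t_2 = 5.29 × 0.17 / 0.01161 = 77.46 d
  layer 3 (karst limestone): t_3 = 3.49 × 0.06 / 0.01161 = 18.04 d
Total t = Σ t_i = 266.3 days = 0.7290 years.

0.729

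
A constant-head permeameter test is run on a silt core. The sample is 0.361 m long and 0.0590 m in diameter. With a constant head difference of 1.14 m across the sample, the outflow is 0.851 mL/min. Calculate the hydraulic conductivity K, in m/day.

Cross-sectional area A = π·(d/2)² = π × (0.0590/2)² = 0.002734 m².
Convert discharge: 0.851 mL/min = 1.418e-08 m³/s.
Darcy's law rearranged: K = Q·L / (A·Δh) = 1.418e-08 × 0.361 / (0.002734 × 1.14) = 1.643e-06 m/s = 0.1419 m/day.

0.142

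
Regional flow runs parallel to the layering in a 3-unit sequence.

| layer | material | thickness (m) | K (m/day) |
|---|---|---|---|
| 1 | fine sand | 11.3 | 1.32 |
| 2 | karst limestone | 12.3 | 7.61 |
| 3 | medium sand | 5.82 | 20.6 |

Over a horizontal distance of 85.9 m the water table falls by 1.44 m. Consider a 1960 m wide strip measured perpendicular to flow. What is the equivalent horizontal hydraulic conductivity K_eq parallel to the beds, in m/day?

7.76

Flow is parallel to layering, so each bed carries its own Darcy discharge and the transmissivities add.
Σ(K_i·b_i) = 1.32×11.3 + 7.61×12.3 + 20.6×5.82 = 228.4 m²/day.
Total thickness b = 29.42 m, so K_eq = Σ(K_i·b_i)/b = 7.764 m/day.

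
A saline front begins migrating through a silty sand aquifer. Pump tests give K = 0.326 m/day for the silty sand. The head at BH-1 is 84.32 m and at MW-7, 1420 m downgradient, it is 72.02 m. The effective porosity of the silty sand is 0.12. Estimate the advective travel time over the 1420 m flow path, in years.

165

Hydraulic gradient i = (84.32 − 72.02) / 1420 = 12.3 / 1420 = 0.008662.
Darcy flux q = K · i = 0.3260 × 0.008662 = 0.002824 m/day.
Seepage velocity v = q / n_e = 0.002824 / 0.12 = 0.02353 m/day.
Travel time t = L / v = 1420 / 0.02353 = 60344 days = 165.2 years.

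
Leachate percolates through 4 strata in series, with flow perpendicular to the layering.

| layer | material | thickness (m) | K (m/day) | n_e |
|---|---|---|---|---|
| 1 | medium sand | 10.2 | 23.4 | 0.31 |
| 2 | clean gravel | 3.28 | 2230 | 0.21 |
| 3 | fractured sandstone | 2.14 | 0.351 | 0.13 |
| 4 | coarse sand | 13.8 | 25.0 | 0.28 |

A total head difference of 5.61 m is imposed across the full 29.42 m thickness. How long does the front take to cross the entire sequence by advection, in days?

With flow normal to the layers, continuity requires the same specific discharge q through every layer.
Σ(b_i/K_i) = 10.2/23.4 + 3.28/2230 + 2.14/0.351 + 13.8/25.0 = 7.086 d.
q = Δh / Σ(b_i/K_i) = 5.61 / 7.086 = 0.7917 m/day.
In each layer the seepage velocity is v_i = q/n_i, so the layer transit time is t_i = b_i·n_i / q:
  layer 1 (medium sand): t_1 = 10.2 × 0.31 / 0.7917 = 3.994 d
  layer 2 (clean gravel): t_2 = 3.28 × 0.21 / 0.7917 = 0.8701 d
  layer 3 (fractured sandstone): t_3 = 2.14 × 0.13 / 0.7917 = 0.3514 d
  layer 4 (coarse sand): t_4 = 13.8 × 0.28 / 0.7917 = 4.881 d
Total t = Σ t_i = 10.10 days.

10.1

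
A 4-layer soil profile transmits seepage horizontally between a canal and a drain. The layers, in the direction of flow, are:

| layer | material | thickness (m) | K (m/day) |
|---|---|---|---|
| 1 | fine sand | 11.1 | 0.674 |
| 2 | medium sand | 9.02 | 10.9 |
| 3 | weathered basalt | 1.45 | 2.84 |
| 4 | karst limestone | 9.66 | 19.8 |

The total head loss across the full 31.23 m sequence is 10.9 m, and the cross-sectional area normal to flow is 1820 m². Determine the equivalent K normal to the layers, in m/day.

1.71

Flow is perpendicular to layering, so the layers act in series and the equivalent K is the thickness-weighted harmonic mean.
Total thickness L = 11.1 + 9.02 + 1.45 + 9.66 = 31.23 m.
Σ(b_i/K_i) = 11.1/0.674 + 9.02/10.9 + 1.45/2.84 + 9.66/19.8 = 18.29 d.
K_eq = L / Σ(b_i/K_i) = 31.23 / 18.29 = 1.707 m/day.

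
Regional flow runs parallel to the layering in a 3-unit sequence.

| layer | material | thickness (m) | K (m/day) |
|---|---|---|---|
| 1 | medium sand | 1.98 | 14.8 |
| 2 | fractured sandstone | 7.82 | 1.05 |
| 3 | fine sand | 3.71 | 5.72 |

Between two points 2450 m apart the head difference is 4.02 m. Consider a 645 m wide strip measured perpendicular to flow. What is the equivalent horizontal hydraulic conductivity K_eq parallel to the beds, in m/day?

4.35

Flow is parallel to layering, so each bed carries its own Darcy discharge and the transmissivities add.
Σ(K_i·b_i) = 14.8×1.98 + 1.05×7.82 + 5.72×3.71 = 58.74 m²/day.
Total thickness b = 13.51 m, so K_eq = Σ(K_i·b_i)/b = 4.348 m/day.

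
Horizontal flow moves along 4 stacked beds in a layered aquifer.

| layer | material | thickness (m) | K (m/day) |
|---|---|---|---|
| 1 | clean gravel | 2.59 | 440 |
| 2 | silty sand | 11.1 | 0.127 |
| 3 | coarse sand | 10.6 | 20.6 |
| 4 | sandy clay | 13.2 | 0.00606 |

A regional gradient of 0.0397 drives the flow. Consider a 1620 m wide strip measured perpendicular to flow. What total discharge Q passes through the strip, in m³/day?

Flow is parallel to layering, so each bed carries its own Darcy discharge and the transmissivities add.
Σ(K_i·b_i) = 440×2.59 + 0.127×11.1 + 20.6×10.6 + 0.00606×13.2 = 1359 m²/day.
Hydraulic gradient i = 0.0397.
Q = Σ(K_i·b_i) · W · i = 1359 × 1620 × 0.03970 = 87432 m³/day.

87400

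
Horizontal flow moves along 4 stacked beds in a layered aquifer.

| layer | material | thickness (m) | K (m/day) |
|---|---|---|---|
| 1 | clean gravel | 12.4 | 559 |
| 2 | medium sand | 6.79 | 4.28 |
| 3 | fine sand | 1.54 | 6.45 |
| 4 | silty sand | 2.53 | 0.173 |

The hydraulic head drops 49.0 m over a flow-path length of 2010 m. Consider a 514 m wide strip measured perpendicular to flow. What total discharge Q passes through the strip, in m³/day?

87300

Flow is parallel to layering, so each bed carries its own Darcy discharge and the transmissivities add.
Σ(K_i·b_i) = 559×12.4 + 4.28×6.79 + 6.45×1.54 + 0.173×2.53 = 6971 m²/day.
Hydraulic gradient i = Δh / L = 49.0 / 2010 = 0.02438.
Q = Σ(K_i·b_i) · W · i = 6971 × 514 × 0.02438 = 87349 m³/day.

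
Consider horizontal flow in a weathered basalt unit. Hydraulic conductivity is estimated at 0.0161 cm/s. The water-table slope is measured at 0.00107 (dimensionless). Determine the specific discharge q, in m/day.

Convert K: 0.0161 cm/s × 864 = 13.91 m/day.
Hydraulic gradient i = 0.00107.
Specific discharge q = K · i = 13.91 × 0.001070 = 0.01488 m/day.

0.0149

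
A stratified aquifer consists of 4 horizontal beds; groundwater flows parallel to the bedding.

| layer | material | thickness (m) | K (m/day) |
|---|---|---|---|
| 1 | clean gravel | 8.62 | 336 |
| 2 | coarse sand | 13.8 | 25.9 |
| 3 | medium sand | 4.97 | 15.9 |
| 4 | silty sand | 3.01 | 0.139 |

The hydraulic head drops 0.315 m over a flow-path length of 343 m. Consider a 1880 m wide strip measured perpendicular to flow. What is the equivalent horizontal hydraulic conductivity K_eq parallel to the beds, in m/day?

Flow is parallel to layering, so each bed carries its own Darcy discharge and the transmissivities add.
Σ(K_i·b_i) = 336×8.62 + 25.9×13.8 + 15.9×4.97 + 0.139×3.01 = 3333 m²/day.
Total thickness b = 30.40 m, so K_eq = Σ(K_i·b_i)/b = 109.6 m/day.

110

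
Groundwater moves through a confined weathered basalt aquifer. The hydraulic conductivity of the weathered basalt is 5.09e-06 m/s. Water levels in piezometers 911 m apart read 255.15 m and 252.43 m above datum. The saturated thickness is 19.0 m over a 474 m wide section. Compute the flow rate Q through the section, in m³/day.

Convert K: 5.09e-06 m/s × 86400 = 0.4398 m/day.
Cross-sectional area A = 474 × 19.0 = 9006 m².
Hydraulic gradient i = (255.15 − 252.43) / 911 = 2.72 / 911 = 0.002986.
Darcy's law: Q = K · A · i = 0.4398 × 9006 × 0.002986 = 11.83 m³/day.

11.8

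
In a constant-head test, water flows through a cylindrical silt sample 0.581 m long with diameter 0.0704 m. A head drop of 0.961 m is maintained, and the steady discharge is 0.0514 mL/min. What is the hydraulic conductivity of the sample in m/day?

Cross-sectional area A = π·(d/2)² = π × (0.0704/2)² = 0.003893 m².
Convert discharge: 0.0514 mL/min = 8.567e-10 m³/s.
Darcy's law rearranged: K = Q·L / (A·Δh) = 8.567e-10 × 0.581 / (0.003893 × 0.961) = 1.331e-07 m/s = 0.01150 m/day.

0.0115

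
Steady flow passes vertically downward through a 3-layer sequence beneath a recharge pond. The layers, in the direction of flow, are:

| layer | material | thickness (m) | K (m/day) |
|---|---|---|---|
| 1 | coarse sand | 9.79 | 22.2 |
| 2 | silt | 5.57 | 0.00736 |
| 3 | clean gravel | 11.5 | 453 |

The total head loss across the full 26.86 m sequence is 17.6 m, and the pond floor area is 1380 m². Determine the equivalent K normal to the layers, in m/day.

Flow is perpendicular to layering, so the layers act in series and the equivalent K is the thickness-weighted harmonic mean.
Total thickness L = 9.79 + 5.57 + 11.5 = 26.86 m.
Σ(b_i/K_i) = 9.79/22.2 + 5.57/0.00736 + 11.5/453 = 757.3 d.
K_eq = L / Σ(b_i/K_i) = 26.86 / 757.3 = 0.03547 m/day.

0.0355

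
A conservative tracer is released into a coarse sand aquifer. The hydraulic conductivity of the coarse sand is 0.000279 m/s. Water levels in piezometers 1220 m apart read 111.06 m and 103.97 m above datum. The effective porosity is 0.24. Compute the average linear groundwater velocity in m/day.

0.584

Convert K: 0.000279 m/s × 86400 = 24.11 m/day.
Hydraulic gradient i = (111.06 − 103.97) / 1220 = 7.09 / 1220 = 0.005811.
Darcy flux q = K · i = 24.11 × 0.005811 = 0.1401 m/day.
Seepage velocity v = q / n_e = 0.1401 / 0.24 = 0.5837 m/day.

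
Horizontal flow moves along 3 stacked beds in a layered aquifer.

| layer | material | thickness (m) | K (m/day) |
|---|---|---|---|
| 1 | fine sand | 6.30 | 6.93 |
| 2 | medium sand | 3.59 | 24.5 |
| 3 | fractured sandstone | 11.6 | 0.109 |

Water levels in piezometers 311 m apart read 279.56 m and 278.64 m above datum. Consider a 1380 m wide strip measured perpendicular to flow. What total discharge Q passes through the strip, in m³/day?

542

Flow is parallel to layering, so each bed carries its own Darcy discharge and the transmissivities add.
Σ(K_i·b_i) = 6.93×6.30 + 24.5×3.59 + 0.109×11.6 = 132.9 m²/day.
Hydraulic gradient i = (279.56 − 278.64) / 311 = 0.92 / 311 = 0.002958.
Q = Σ(K_i·b_i) · W · i = 132.9 × 1380 × 0.002958 = 542.5 m³/day.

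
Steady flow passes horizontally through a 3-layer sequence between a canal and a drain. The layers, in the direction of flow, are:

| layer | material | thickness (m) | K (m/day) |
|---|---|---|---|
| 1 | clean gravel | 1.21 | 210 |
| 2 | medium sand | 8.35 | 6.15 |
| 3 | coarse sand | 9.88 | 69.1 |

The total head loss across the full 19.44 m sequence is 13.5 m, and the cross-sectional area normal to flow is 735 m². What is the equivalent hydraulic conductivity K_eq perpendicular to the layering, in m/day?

12.9

Flow is perpendicular to layering, so the layers act in series and the equivalent K is the thickness-weighted harmonic mean.
Total thickness L = 1.21 + 8.35 + 9.88 = 19.44 m.
Σ(b_i/K_i) = 1.21/210 + 8.35/6.15 + 9.88/69.1 = 1.506 d.
K_eq = L / Σ(b_i/K_i) = 19.44 / 1.506 = 12.90 m/day.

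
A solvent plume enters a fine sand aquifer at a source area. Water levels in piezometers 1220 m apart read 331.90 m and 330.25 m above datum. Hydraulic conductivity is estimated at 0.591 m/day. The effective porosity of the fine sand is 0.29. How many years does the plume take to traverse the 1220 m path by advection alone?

Hydraulic gradient i = (331.90 − 330.25) / 1220 = 1.65 / 1220 = 0.001352.
Darcy flux q = K · i = 0.5910 × 0.001352 = 0.0007993 m/day.
Seepage velocity v = q / n_e = 0.0007993 / 0.29 = 0.002756 m/day.
Travel time t = L / v = 1220 / 0.002756 = 4.426e+05 days = 1212 years.

1210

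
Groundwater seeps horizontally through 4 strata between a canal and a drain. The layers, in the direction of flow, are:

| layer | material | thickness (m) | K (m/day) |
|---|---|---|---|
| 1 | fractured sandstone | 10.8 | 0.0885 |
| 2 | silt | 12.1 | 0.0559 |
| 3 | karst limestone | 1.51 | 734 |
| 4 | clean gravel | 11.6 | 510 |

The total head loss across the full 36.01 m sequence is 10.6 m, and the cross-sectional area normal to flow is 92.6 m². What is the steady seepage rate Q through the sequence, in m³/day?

Flow is perpendicular to layering, so the layers act in series and the equivalent K is the thickness-weighted harmonic mean.
Total thickness L = 10.8 + 12.1 + 1.51 + 11.6 = 36.01 m.
Σ(b_i/K_i) = 10.8/0.0885 + 12.1/0.0559 + 1.51/734 + 11.6/510 = 338.5 d.
K_eq = L / Σ(b_i/K_i) = 36.01 / 338.5 = 0.1064 m/day.
Q = K_eq · A · (Δh/L) = 0.1064 × 92.6 × (10.6/36.01) = 2.900 m³/day.

2.90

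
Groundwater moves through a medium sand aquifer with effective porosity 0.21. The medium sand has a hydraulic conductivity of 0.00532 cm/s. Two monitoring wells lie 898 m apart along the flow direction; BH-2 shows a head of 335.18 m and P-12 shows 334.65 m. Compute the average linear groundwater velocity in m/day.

0.0129

Convert K: 0.00532 cm/s × 864 = 4.596 m/day.
Hydraulic gradient i = (335.18 − 334.65) / 898 = 0.53 / 898 = 0.0005902.
Darcy flux q = K · i = 4.596 × 0.0005902 = 0.002713 m/day.
Seepage velocity v = q / n_e = 0.002713 / 0.21 = 0.01292 m/day.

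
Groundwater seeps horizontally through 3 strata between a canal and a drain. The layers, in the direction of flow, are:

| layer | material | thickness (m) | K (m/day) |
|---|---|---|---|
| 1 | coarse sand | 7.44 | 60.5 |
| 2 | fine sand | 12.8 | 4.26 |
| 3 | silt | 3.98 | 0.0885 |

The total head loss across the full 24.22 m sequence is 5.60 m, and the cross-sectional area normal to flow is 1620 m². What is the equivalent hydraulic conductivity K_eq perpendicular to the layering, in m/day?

Flow is perpendicular to layering, so the layers act in series and the equivalent K is the thickness-weighted harmonic mean.
Total thickness L = 7.44 + 12.8 + 3.98 = 24.22 m.
Σ(b_i/K_i) = 7.44/60.5 + 12.8/4.26 + 3.98/0.0885 = 48.10 d.
K_eq = L / Σ(b_i/K_i) = 24.22 / 48.10 = 0.5035 m/day.

0.504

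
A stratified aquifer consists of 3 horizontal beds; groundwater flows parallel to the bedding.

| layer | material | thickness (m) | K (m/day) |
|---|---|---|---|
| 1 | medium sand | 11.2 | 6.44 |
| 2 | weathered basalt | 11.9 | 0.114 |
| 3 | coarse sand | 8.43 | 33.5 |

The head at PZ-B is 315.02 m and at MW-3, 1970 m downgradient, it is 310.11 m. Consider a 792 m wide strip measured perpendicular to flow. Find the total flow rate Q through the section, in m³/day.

Flow is parallel to layering, so each bed carries its own Darcy discharge and the transmissivities add.
Σ(K_i·b_i) = 6.44×11.2 + 0.114×11.9 + 33.5×8.43 = 355.9 m²/day.
Hydraulic gradient i = (315.02 − 310.11) / 1970 = 4.91 / 1970 = 0.002492.
Q = Σ(K_i·b_i) · W · i = 355.9 × 792 × 0.002492 = 702.5 m³/day.

703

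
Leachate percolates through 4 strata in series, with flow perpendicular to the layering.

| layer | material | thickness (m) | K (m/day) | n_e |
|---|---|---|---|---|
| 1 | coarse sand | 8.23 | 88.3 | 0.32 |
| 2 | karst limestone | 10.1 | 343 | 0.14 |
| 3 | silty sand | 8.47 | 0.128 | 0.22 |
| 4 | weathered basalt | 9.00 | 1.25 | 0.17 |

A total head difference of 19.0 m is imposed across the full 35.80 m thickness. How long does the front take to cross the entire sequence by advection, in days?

With flow normal to the layers, continuity requires the same specific discharge q through every layer.
Σ(b_i/K_i) = 8.23/88.3 + 10.1/343 + 8.47/0.128 + 9.00/1.25 = 73.49 d.
q = Δh / Σ(b_i/K_i) = 19.0 / 73.49 = 0.2585 m/day.
In each layer the seepage velocity is v_i = q/n_i, so the layer transit time is t_i = b_i·n_i / q:
  layer 1 (coarse sand): t_1 = 8.23 × 0.32 / 0.2585 = 10.19 d
  layer 2 (karst limestone): t_2 = 10.1 × 0.14 / 0.2585 = 5.470 d
  layer 3 (silty sand): t_3 = 8.47 × 0.22 / 0.2585 = 7.208 d
  layer 4 (weathered basalt): t_4 = 9.00 × 0.17 / 0.2585 = 5.918 d
Total t = Σ t_i = 28.78 days.

28.8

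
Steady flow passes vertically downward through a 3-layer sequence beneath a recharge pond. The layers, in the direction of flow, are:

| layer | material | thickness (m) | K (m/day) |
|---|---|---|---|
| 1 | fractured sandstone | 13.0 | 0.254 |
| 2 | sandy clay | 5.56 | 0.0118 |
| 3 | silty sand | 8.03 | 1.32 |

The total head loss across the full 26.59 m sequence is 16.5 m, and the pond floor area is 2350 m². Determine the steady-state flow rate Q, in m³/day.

73.4

Flow is perpendicular to layering, so the layers act in series and the equivalent K is the thickness-weighted harmonic mean.
Total thickness L = 13.0 + 5.56 + 8.03 = 26.59 m.
Σ(b_i/K_i) = 13.0/0.254 + 5.56/0.0118 + 8.03/1.32 = 528.5 d.
K_eq = L / Σ(b_i/K_i) = 26.59 / 528.5 = 0.05032 m/day.
Q = K_eq · A · (Δh/L) = 0.05032 × 2350 × (16.5/26.59) = 73.37 m³/day.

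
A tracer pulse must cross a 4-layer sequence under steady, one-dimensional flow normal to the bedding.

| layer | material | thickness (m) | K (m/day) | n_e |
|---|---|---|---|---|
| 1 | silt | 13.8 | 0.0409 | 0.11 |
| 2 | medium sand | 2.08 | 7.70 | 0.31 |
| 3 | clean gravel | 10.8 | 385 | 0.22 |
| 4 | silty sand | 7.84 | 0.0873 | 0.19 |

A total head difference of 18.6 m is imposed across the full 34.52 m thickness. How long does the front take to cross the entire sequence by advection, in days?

139

With flow normal to the layers, continuity requires the same specific discharge q through every layer.
Σ(b_i/K_i) = 13.8/0.0409 + 2.08/7.70 + 10.8/385 + 7.84/0.0873 = 427.5 d.
q = Δh / Σ(b_i/K_i) = 18.6 / 427.5 = 0.04351 m/day.
In each layer the seepage velocity is v_i = q/n_i, so the layer transit time is t_i = b_i·n_i / q:
  layer 1 (silt): t_1 = 13.8 × 0.11 / 0.04351 = 34.89 d
  layer 2 (medium sand): t_2 = 2.08 × 0.31 / 0.04351 = 14.82 d
  layer 3 (clean gravel): t_3 = 10.8 × 0.22 / 0.04351 = 54.61 d
  layer 4 (silty sand): t_4 = 7.84 × 0.19 / 0.04351 = 34.24 d
Total t = Σ t_i = 138.6 days.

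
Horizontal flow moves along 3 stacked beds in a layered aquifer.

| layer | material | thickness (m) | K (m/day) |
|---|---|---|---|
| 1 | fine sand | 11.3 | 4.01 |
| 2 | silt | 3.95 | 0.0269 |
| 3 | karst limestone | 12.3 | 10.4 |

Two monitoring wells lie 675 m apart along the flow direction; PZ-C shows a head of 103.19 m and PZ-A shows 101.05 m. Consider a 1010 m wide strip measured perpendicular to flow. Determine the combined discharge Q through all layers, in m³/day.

Flow is parallel to layering, so each bed carries its own Darcy discharge and the transmissivities add.
Σ(K_i·b_i) = 4.01×11.3 + 0.0269×3.95 + 10.4×12.3 = 173.3 m²/day.
Hydraulic gradient i = (103.19 − 101.05) / 675 = 2.14 / 675 = 0.003170.
Q = Σ(K_i·b_i) · W · i = 173.3 × 1010 × 0.003170 = 555.0 m³/day.

555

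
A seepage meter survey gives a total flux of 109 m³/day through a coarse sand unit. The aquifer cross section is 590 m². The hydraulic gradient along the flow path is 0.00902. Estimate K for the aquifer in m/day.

Hydraulic gradient i = 0.00902.
From Q = K·A·i, K = Q / (A·i) = 109 / (590.0 × 0.009020) = 20.48 m/day.

20.5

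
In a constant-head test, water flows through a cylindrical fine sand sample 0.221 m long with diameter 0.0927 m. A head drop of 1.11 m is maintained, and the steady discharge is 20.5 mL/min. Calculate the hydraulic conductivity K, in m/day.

Cross-sectional area A = π·(d/2)² = π × (0.0927/2)² = 0.006749 m².
Convert discharge: 20.5 mL/min = 3.417e-07 m³/s.
Darcy's law rearranged: K = Q·L / (A·Δh) = 3.417e-07 × 0.221 / (0.006749 × 1.11) = 1.008e-05 m/s = 0.8708 m/day.

0.871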